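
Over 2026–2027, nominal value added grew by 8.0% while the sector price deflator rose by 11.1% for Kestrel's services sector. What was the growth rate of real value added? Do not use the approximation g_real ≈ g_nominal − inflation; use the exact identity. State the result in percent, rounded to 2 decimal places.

-2.79%

(1 + g_nom) = (1 + g_real)(1 + π), so g_real = 1.0800 / 1.1110 − 1 = -0.02790.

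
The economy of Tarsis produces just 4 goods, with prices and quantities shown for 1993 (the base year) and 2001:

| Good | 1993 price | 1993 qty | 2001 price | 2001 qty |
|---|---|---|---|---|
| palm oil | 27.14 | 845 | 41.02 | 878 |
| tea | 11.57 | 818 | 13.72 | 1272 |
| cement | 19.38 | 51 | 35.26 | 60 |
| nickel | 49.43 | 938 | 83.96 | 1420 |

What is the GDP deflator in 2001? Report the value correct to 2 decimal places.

Nominal GDP 2001 = 41.02·878 + 13.72·1272 + 35.26·60 + 83.96·1420 = 174806.20.
Real GDP 2001 (at 1993 prices) = 27.14·878 + 11.57·1272 + 19.38·60 + 49.43·1420 = 109899.36.
Deflator = Nominal/Real × 100 = 174806.20/109899.36 × 100 = 159.060.

159.06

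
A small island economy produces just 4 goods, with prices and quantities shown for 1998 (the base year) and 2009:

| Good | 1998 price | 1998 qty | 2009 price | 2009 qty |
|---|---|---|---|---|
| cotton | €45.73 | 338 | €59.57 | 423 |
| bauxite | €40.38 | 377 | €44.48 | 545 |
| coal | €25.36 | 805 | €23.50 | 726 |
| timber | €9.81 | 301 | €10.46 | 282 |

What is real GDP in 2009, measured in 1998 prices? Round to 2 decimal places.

€62528.67

Real GDP 2009 = Σ (p_1998 × q_2009) = 45.73·423 + 40.38·545 + 25.36·726 + 9.81·282 = 62528.67.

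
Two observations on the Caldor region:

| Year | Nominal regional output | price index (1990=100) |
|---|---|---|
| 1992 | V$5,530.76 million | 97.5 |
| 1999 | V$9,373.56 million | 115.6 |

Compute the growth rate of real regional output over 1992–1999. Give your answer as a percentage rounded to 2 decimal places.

42.94%

Deflate each year: 1992 → 5530.76/0.975 = 5672.57; 1999 → 9373.56/1.156 = 8108.62.
So real regional output changed by 8108.62/5672.57 − 1 = 0.4294, i.e. 42.94%.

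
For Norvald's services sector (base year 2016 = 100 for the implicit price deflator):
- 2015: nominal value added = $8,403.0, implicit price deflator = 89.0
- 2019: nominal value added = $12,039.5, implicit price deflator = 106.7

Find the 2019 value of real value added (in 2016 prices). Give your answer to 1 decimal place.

$11,283.5

Real value added = Nominal / (implicit price deflator/100) = 12039.5 / 1.067 = 11283.51.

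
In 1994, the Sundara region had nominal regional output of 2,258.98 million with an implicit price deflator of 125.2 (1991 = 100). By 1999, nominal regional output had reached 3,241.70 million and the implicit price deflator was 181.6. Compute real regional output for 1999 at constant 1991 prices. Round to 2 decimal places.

1,785.08 million

Real regional output = Nominal / (implicit price deflator/100) = 3241.70 / 1.816 = 1785.08.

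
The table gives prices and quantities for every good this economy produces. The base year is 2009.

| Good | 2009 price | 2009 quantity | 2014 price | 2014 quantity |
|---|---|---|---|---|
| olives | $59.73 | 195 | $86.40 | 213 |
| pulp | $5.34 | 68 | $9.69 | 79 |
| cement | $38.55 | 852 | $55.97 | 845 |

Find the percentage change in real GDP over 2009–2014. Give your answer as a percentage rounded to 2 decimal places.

Real GDP 2009 = Nominal GDP 2009 = 59.73·195 + 5.34·68 + 38.55·852 = 44855.07.
Real GDP 2014 (at 2009 prices) = 59.73·213 + 5.34·79 + 38.55·845 = 45719.10.
Real growth = 45719.10/44855.07 − 1 = 0.0193.

1.93%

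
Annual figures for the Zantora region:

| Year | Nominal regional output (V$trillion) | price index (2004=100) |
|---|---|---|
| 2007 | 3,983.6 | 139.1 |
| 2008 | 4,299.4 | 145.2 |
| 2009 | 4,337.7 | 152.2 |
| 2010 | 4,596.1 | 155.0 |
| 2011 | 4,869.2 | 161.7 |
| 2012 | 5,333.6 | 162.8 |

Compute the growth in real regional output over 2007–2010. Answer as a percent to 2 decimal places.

3.54%

Real regional output 2007 = 3983.6/1.391 = 2863.84.
Real regional output 2010 = 4596.1/1.550 = 2965.23.
Change = 2965.23/2863.84 − 1 = 0.0354.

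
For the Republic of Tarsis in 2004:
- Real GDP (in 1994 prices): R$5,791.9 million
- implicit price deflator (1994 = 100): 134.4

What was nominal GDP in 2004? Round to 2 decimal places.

Nominal GDP = Real × (implicit price deflator/100) = 5791.9 × 1.344 = 7784.31.

R$7,784.31 million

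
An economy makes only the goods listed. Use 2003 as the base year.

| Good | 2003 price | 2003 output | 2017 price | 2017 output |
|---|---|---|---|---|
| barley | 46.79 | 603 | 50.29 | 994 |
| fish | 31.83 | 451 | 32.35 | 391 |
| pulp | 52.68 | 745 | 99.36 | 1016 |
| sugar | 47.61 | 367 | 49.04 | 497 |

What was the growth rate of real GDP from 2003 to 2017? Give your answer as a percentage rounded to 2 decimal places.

37.11%

Real GDP 2003 = Nominal GDP 2003 = 46.79·603 + 31.83·451 + 52.68·745 + 47.61·367 = 99289.17.
Real GDP 2017 (at 2003 prices) = 46.79·994 + 31.83·391 + 52.68·1016 + 47.61·497 = 136139.84.
Real growth = 136139.84/99289.17 − 1 = 0.3711.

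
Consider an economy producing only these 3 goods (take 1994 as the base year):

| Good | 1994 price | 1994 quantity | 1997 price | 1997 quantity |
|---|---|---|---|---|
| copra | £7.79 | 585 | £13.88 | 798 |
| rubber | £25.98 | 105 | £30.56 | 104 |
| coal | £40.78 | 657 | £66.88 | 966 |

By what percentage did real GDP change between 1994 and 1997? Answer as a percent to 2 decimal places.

41.77%

Real GDP 1994 = Nominal GDP 1994 = 7.79·585 + 25.98·105 + 40.78·657 = 34077.51.
Real GDP 1997 (at 1994 prices) = 7.79·798 + 25.98·104 + 40.78·966 = 48311.82.
Real growth = 48311.82/34077.51 − 1 = 0.4177.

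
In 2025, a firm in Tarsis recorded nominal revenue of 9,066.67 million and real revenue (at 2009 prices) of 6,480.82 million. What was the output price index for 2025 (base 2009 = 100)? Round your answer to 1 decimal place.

139.9

output price index = (Nominal / Real) × 100 = 9066.67 / 6480.82 × 100 = 139.90.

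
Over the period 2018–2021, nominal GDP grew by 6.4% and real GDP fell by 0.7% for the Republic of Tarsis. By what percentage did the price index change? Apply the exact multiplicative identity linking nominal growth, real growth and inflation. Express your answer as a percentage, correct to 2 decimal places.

7.15%

(1 + g_nom) = (1 + g_real)(1 + π), so π = 1.0640 / 0.9930 − 1 = 0.07150.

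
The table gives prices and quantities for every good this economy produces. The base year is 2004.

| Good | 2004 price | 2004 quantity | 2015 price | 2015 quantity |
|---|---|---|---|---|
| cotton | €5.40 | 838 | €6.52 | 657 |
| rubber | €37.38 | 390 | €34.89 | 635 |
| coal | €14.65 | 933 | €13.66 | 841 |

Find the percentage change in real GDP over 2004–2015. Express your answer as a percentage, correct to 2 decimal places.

20.85%

Real GDP 2004 = Nominal GDP 2004 = 5.40·838 + 37.38·390 + 14.65·933 = 32771.85.
Real GDP 2015 (at 2004 prices) = 5.40·657 + 37.38·635 + 14.65·841 = 39604.75.
Real growth = 39604.75/32771.85 − 1 = 0.2085.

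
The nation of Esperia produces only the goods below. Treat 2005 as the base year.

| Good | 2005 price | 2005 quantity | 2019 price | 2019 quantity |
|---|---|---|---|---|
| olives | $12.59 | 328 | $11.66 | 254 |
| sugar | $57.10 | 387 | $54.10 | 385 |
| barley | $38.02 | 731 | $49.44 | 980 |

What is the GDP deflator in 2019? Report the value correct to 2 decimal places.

115.70

Nominal GDP 2019 = 11.66·254 + 54.10·385 + 49.44·980 = 72241.34.
Real GDP 2019 (at 2005 prices) = 12.59·254 + 57.10·385 + 38.02·980 = 62440.96.
Deflator = Nominal/Real × 100 = 72241.34/62440.96 × 100 = 115.695.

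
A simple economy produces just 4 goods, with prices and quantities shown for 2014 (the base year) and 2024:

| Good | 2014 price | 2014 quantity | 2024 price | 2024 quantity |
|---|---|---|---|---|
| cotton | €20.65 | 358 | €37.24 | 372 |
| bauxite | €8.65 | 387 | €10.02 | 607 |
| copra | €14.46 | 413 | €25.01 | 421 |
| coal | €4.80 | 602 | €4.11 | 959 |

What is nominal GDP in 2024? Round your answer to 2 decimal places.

€34406.12

Nominal GDP 2024 = Σ (p_2024 × q_2024) = 37.24·372 + 10.02·607 + 25.01·421 + 4.11·959 = 34406.12.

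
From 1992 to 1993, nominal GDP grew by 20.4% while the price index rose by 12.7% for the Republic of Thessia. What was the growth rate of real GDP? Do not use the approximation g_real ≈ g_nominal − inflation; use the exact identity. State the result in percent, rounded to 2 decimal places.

(1 + g_nom) = (1 + g_real)(1 + π), so g_real = 1.2040 / 1.1270 − 1 = 0.06832.

6.83%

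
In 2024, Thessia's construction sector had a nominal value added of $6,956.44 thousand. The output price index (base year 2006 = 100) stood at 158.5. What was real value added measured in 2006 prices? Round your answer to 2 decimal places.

$4,388.92 thousand

Real value added = Nominal / (output price index/100) = 6956.44 / 1.585 = 4388.92.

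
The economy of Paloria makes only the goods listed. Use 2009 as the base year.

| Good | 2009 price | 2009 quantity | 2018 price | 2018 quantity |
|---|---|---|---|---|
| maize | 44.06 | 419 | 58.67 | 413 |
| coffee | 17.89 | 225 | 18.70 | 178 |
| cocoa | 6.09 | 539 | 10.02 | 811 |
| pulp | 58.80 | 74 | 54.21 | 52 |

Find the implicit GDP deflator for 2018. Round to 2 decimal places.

Nominal GDP 2018 = 58.67·413 + 18.70·178 + 10.02·811 + 54.21·52 = 38504.45.
Real GDP 2018 (at 2009 prices) = 44.06·413 + 17.89·178 + 6.09·811 + 58.80·52 = 29377.79.
Deflator = Nominal/Real × 100 = 38504.45/29377.79 × 100 = 131.067.

131.07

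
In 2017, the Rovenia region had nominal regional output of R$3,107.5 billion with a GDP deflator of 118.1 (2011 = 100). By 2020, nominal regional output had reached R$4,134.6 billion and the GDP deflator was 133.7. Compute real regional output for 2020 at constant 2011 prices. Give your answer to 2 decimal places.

R$3,092.45 billion

Real regional output = Nominal / (GDP deflator/100) = 4134.6 / 1.337 = 3092.45.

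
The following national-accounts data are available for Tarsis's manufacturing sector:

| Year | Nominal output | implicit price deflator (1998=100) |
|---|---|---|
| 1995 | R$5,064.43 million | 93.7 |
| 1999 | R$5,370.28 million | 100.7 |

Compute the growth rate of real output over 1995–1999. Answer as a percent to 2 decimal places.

Deflate each year: 1995 → 5064.43/0.937 = 5404.94; 1999 → 5370.28/1.007 = 5332.95.
So real output changed by 5332.95/5404.94 − 1 = -0.0133, i.e. -1.33%.

-1.33%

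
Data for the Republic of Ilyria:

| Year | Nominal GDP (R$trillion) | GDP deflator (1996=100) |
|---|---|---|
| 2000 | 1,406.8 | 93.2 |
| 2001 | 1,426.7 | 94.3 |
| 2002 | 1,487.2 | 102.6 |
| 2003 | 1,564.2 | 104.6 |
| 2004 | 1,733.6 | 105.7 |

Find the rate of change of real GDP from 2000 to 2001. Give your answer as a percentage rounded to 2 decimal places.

Real GDP 2000 = 1406.8/0.932 = 1509.44.
Real GDP 2001 = 1426.7/0.943 = 1512.94.
Change = 1512.94/1509.44 − 1 = 0.0023.

0.23%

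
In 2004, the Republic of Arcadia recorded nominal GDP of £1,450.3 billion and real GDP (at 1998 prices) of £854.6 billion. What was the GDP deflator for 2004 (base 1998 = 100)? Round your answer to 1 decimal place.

169.7

GDP deflator = (Nominal / Real) × 100 = 1450.3 / 854.6 × 100 = 169.71.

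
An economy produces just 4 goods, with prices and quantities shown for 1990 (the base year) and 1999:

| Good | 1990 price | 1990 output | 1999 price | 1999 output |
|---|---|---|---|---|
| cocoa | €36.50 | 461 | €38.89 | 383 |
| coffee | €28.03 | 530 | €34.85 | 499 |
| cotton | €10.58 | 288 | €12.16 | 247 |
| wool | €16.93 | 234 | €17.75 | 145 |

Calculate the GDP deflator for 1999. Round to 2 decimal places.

114.61

Nominal GDP 1999 = 38.89·383 + 34.85·499 + 12.16·247 + 17.75·145 = 37862.29.
Real GDP 1999 (at 1990 prices) = 36.50·383 + 28.03·499 + 10.58·247 + 16.93·145 = 33034.58.
Deflator = Nominal/Real × 100 = 37862.29/33034.58 × 100 = 114.614.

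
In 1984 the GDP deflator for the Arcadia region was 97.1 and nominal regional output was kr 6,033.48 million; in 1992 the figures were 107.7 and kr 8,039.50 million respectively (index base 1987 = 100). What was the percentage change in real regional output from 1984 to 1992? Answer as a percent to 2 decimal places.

20.13%

Real regional output 1984 = 6033.48 / 0.971 = 6213.68.
Real regional output 1992 = 8039.50 / 1.077 = 7464.72.
Real growth = 7464.72 / 6213.68 − 1 = 0.2013.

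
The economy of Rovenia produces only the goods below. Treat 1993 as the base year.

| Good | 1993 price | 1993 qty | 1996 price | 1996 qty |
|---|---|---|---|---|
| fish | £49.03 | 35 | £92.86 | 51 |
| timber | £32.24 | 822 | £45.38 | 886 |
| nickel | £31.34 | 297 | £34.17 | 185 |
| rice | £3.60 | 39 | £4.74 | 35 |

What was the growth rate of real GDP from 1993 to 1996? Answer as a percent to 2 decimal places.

-1.80%

Real GDP 1993 = Nominal GDP 1993 = 49.03·35 + 32.24·822 + 31.34·297 + 3.60·39 = 37665.71.
Real GDP 1996 (at 1993 prices) = 49.03·51 + 32.24·886 + 31.34·185 + 3.60·35 = 36989.07.
Real growth = 36989.07/37665.71 − 1 = -0.0180.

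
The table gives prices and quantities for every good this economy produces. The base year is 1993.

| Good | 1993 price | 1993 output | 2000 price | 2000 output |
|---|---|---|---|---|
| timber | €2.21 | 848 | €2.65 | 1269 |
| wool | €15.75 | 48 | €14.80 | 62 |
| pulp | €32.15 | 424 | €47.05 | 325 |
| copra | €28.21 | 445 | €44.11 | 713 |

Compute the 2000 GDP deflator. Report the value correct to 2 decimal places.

Nominal GDP 2000 = 2.65·1269 + 14.80·62 + 47.05·325 + 44.11·713 = 51022.13.
Real GDP 2000 (at 1993 prices) = 2.21·1269 + 15.75·62 + 32.15·325 + 28.21·713 = 34343.47.
Deflator = Nominal/Real × 100 = 51022.13/34343.47 × 100 = 148.564.

148.56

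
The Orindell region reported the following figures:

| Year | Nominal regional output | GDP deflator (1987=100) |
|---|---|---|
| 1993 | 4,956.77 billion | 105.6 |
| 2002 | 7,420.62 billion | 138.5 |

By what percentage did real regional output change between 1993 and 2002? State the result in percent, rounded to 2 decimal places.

14.14%

Deflate each year: 1993 → 4956.77/1.056 = 4693.91; 2002 → 7420.62/1.385 = 5357.85.
So real regional output changed by 5357.85/4693.91 − 1 = 0.1414, i.e. 14.14%.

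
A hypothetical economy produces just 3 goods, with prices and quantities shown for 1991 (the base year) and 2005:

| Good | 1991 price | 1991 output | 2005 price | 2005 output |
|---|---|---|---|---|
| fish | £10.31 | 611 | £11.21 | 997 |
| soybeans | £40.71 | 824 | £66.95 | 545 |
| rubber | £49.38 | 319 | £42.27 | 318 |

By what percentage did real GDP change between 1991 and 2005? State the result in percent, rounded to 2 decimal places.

-13.36%

Real GDP 1991 = Nominal GDP 1991 = 10.31·611 + 40.71·824 + 49.38·319 = 55596.67.
Real GDP 2005 (at 1991 prices) = 10.31·997 + 40.71·545 + 49.38·318 = 48168.86.
Real growth = 48168.86/55596.67 − 1 = -0.1336.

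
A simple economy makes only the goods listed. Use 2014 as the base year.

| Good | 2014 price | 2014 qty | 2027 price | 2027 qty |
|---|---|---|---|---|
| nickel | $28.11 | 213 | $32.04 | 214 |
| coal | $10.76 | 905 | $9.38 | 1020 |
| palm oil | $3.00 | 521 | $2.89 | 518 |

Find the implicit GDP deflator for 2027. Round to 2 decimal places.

96.64

Nominal GDP 2027 = 32.04·214 + 9.38·1020 + 2.89·518 = 17921.18.
Real GDP 2027 (at 2014 prices) = 28.11·214 + 10.76·1020 + 3.00·518 = 18544.74.
Deflator = Nominal/Real × 100 = 17921.18/18544.74 × 100 = 96.638.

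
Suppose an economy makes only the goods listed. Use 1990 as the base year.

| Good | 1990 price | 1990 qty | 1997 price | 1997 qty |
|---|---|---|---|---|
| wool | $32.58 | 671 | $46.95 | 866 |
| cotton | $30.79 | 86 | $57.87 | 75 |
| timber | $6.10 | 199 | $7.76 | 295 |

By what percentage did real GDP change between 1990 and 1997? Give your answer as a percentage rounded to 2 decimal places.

Real GDP 1990 = Nominal GDP 1990 = 32.58·671 + 30.79·86 + 6.10·199 = 25723.02.
Real GDP 1997 (at 1990 prices) = 32.58·866 + 30.79·75 + 6.10·295 = 32323.03.
Real growth = 32323.03/25723.02 − 1 = 0.2566.

25.66%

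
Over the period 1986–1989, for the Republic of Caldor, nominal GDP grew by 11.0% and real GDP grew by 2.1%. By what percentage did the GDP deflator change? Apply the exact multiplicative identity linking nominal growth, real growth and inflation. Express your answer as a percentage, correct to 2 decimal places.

8.72%

(1 + g_nom) = (1 + g_real)(1 + π), so π = 1.1100 / 1.0210 − 1 = 0.08717.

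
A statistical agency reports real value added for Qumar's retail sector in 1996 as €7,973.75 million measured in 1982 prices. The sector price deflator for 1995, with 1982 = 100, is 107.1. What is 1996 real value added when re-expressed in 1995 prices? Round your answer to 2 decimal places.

Real value added in 1995 prices = Real value added in 1982 prices × (P_1995/P_1982) = 7973.75 × 1.071 = 8539.89.

€8,539.89 million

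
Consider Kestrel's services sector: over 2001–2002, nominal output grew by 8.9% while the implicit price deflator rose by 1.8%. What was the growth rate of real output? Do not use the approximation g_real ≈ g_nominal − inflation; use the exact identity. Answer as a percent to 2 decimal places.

6.97%

(1 + g_nom) = (1 + g_real)(1 + π), so g_real = 1.0890 / 1.0180 − 1 = 0.06974.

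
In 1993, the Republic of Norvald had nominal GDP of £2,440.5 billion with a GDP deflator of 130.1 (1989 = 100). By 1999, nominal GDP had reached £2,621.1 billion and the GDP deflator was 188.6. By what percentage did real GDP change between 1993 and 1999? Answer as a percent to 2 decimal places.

Real GDP 1993 = 2440.5 / 1.301 = 1875.86.
Real GDP 1999 = 2621.1 / 1.886 = 1389.77.
Real growth = 1389.77 / 1875.86 − 1 = -0.2591.

-25.91%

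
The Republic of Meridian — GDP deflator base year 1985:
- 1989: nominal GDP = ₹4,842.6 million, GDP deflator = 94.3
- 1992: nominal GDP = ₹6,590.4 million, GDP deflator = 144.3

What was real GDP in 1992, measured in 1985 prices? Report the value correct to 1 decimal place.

₹4,567.2 million

Real GDP = Nominal / (GDP deflator/100) = 6590.4 / 1.443 = 4567.15.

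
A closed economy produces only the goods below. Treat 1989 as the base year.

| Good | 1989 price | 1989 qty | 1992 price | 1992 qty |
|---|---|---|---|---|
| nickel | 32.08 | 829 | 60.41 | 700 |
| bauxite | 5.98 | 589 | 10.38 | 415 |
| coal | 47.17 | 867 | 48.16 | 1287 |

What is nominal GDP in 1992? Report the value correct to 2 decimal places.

108576.62

Nominal GDP 1992 = Σ (p_1992 × q_1992) = 60.41·700 + 10.38·415 + 48.16·1287 = 108576.62.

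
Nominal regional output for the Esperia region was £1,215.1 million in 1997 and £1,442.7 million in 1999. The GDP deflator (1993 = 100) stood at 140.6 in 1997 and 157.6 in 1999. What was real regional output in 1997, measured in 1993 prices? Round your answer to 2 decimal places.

£864.22 million

Real regional output = Nominal / (GDP deflator/100) = 1215.1 / 1.406 = 864.22.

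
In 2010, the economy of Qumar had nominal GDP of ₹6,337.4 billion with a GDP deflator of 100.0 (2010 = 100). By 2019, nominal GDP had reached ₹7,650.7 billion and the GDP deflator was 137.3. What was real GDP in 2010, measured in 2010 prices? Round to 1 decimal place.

₹6,337.4 billion

Real GDP = Nominal / (GDP deflator/100) = 6337.4 / 1.000 = 6337.40.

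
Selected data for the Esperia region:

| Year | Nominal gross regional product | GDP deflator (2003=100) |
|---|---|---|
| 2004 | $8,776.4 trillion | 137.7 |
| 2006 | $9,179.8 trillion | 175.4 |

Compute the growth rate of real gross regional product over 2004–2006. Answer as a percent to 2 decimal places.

Real gross regional product 2004 = 8776.4 / 1.377 = 6373.57.
Real gross regional product 2006 = 9179.8 / 1.754 = 5233.64.
Real growth = 5233.64 / 6373.57 − 1 = -0.1789.

-17.89%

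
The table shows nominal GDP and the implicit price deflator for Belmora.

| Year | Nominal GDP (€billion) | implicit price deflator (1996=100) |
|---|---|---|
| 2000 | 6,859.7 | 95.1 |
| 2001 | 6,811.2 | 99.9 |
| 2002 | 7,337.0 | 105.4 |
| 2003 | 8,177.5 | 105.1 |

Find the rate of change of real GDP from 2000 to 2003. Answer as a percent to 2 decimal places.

Real GDP 2000 = 6859.7/0.951 = 7213.14.
Real GDP 2003 = 8177.5/1.051 = 7780.69.
Change = 7780.69/7213.14 − 1 = 0.0787.

7.87%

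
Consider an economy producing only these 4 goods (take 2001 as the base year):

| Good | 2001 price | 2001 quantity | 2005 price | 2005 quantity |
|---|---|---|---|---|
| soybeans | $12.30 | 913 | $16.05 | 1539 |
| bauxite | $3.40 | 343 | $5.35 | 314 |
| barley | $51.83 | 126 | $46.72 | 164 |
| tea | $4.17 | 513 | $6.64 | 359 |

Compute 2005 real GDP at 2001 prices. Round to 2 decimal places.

Real GDP 2005 = Σ (p_2001 × q_2005) = 12.30·1539 + 3.40·314 + 51.83·164 + 4.17·359 = 29994.45.

$29994.45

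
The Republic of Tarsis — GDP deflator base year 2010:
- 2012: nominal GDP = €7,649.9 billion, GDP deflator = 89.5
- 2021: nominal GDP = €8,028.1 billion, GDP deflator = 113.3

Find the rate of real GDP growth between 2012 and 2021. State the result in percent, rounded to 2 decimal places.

Deflate each year: 2012 → 7649.9/0.895 = 8547.37; 2021 → 8028.1/1.133 = 7085.70.
So real GDP changed by 7085.70/8547.37 − 1 = -0.1710, i.e. -17.10%.

-17.10%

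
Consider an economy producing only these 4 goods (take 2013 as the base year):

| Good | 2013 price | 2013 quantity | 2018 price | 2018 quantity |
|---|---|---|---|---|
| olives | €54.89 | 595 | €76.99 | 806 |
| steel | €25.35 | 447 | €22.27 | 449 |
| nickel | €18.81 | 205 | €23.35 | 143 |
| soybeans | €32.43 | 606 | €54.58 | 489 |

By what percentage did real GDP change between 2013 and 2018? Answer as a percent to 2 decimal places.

Real GDP 2013 = Nominal GDP 2013 = 54.89·595 + 25.35·447 + 18.81·205 + 32.43·606 = 67499.63.
Real GDP 2018 (at 2013 prices) = 54.89·806 + 25.35·449 + 18.81·143 + 32.43·489 = 74171.59.
Real growth = 74171.59/67499.63 − 1 = 0.0988.

9.88%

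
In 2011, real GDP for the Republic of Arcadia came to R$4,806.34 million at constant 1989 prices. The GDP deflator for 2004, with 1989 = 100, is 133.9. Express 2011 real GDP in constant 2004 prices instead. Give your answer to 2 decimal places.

R$6,435.69 million

Real GDP in 2004 prices = Real GDP in 1989 prices × (P_2004/P_1989) = 4806.34 × 1.339 = 6435.69.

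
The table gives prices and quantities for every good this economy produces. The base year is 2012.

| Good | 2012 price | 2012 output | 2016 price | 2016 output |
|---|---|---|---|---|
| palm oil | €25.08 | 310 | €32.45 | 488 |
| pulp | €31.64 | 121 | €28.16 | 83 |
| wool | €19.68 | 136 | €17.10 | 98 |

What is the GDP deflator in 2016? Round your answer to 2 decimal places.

118.19

Nominal GDP 2016 = 32.45·488 + 28.16·83 + 17.10·98 = 19848.68.
Real GDP 2016 (at 2012 prices) = 25.08·488 + 31.64·83 + 19.68·98 = 16793.80.
Deflator = Nominal/Real × 100 = 19848.68/16793.80 × 100 = 118.191.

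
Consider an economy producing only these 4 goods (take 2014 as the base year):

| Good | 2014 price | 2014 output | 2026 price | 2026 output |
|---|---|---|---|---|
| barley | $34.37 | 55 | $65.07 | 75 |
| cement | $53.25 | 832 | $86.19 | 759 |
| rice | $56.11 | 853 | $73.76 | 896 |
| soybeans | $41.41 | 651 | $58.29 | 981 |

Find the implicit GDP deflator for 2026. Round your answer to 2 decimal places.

Nominal GDP 2026 = 65.07·75 + 86.19·759 + 73.76·896 + 58.29·981 = 193569.91.
Real GDP 2026 (at 2014 prices) = 34.37·75 + 53.25·759 + 56.11·896 + 41.41·981 = 133892.27.
Deflator = Nominal/Real × 100 = 193569.91/133892.27 × 100 = 144.571.

144.57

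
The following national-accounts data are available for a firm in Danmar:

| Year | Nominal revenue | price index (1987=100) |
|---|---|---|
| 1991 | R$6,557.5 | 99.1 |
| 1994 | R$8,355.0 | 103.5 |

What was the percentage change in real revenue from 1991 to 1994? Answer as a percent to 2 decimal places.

21.99%

Real revenue 1991 = 6557.5 / 0.991 = 6617.05.
Real revenue 1994 = 8355.0 / 1.035 = 8072.46.
Real growth = 8072.46 / 6617.05 − 1 = 0.2199.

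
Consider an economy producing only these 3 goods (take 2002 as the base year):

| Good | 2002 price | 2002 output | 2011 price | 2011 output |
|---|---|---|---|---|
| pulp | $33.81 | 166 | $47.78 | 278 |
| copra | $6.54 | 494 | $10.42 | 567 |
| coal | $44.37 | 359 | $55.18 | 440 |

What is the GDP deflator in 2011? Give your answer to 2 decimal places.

Nominal GDP 2011 = 47.78·278 + 10.42·567 + 55.18·440 = 43470.18.
Real GDP 2011 (at 2002 prices) = 33.81·278 + 6.54·567 + 44.37·440 = 32630.16.
Deflator = Nominal/Real × 100 = 43470.18/32630.16 × 100 = 133.221.

133.22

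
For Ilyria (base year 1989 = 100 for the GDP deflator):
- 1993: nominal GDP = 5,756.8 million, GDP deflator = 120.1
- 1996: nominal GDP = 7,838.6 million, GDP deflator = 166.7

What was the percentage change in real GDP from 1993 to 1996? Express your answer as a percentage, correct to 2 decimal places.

Deflate each year: 1993 → 5756.8/1.201 = 4793.34; 1996 → 7838.6/1.667 = 4702.22.
So real GDP changed by 4702.22/4793.34 − 1 = -0.0190, i.e. -1.90%.

-1.90%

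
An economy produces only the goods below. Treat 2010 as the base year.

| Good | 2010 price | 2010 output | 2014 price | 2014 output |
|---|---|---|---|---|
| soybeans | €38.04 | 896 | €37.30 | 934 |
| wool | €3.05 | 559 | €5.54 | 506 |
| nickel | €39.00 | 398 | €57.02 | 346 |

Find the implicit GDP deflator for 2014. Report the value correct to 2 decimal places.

113.45

Nominal GDP 2014 = 37.30·934 + 5.54·506 + 57.02·346 = 57370.36.
Real GDP 2014 (at 2010 prices) = 38.04·934 + 3.05·506 + 39.00·346 = 50566.66.
Deflator = Nominal/Real × 100 = 57370.36/50566.66 × 100 = 113.455.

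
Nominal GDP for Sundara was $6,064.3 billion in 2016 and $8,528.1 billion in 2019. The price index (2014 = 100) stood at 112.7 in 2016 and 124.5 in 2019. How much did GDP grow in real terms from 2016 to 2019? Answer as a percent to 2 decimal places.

Real GDP 2016 = 6064.3 / 1.127 = 5380.92.
Real GDP 2019 = 8528.1 / 1.245 = 6849.88.
Real growth = 6849.88 / 5380.92 − 1 = 0.2730.

27.30%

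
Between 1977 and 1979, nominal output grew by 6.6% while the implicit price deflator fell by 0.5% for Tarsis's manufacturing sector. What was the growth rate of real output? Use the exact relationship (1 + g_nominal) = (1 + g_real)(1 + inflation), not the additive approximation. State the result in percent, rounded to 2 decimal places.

(1 + g_nom) = (1 + g_real)(1 + π), so g_real = 1.0660 / 0.9950 − 1 = 0.07136.

7.14%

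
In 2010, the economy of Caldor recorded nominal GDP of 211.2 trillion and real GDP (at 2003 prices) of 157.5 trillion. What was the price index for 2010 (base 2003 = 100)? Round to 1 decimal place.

134.1

price index = (Nominal / Real) × 100 = 211.2 / 157.5 × 100 = 134.10.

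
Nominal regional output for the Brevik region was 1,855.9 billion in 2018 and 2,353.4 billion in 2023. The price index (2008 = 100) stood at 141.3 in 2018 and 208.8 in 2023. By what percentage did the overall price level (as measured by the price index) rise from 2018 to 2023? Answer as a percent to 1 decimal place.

Price-level change = 208.8 / 141.3 − 1 = 0.4777.

47.8%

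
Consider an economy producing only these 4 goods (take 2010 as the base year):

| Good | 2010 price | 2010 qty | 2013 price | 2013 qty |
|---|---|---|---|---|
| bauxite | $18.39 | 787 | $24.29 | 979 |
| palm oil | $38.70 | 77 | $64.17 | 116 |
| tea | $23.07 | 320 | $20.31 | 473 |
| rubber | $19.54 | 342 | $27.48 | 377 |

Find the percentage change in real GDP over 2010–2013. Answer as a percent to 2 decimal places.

29.36%

Real GDP 2010 = Nominal GDP 2010 = 18.39·787 + 38.70·77 + 23.07·320 + 19.54·342 = 31517.91.
Real GDP 2013 (at 2010 prices) = 18.39·979 + 38.70·116 + 23.07·473 + 19.54·377 = 40771.70.
Real growth = 40771.70/31517.91 − 1 = 0.2936.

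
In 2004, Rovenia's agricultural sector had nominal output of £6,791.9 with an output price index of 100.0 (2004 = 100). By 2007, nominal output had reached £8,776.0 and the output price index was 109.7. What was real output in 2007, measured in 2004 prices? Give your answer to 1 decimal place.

£8,000.0

Real output = Nominal / (output price index/100) = 8776.0 / 1.097 = 8000.00.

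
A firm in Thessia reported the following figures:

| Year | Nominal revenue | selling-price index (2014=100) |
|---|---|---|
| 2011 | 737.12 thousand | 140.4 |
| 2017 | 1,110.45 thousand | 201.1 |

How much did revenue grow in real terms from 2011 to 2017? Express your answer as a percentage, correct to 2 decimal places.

5.18%

Real revenue 2011 = 737.12 / 1.404 = 525.01.
Real revenue 2017 = 1110.45 / 2.011 = 552.19.
Real growth = 552.19 / 525.01 − 1 = 0.0518.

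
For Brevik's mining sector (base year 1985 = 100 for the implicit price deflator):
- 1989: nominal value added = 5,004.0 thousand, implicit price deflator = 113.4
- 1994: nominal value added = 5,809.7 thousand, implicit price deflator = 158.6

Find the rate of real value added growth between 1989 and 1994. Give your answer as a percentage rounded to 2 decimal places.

Real value added 1989 = 5004.0 / 1.134 = 4412.70.
Real value added 1994 = 5809.7 / 1.586 = 3663.11.
Real growth = 3663.11 / 4412.70 − 1 = -0.1699.

-16.99%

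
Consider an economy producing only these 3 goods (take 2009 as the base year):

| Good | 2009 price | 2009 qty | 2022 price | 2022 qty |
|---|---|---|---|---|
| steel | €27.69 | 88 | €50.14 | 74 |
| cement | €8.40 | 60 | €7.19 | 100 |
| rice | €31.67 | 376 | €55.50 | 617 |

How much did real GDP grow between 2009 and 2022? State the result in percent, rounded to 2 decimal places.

51.05%

Real GDP 2009 = Nominal GDP 2009 = 27.69·88 + 8.40·60 + 31.67·376 = 14848.64.
Real GDP 2022 (at 2009 prices) = 27.69·74 + 8.40·100 + 31.67·617 = 22429.45.
Real growth = 22429.45/14848.64 − 1 = 0.5105.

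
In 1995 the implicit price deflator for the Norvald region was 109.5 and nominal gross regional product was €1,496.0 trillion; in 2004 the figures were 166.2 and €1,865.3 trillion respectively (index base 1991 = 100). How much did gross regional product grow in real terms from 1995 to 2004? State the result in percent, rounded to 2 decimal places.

-17.85%

Real gross regional product 1995 = 1496.0 / 1.095 = 1366.21.
Real gross regional product 2004 = 1865.3 / 1.662 = 1122.32.
Real growth = 1122.32 / 1366.21 − 1 = -0.1785.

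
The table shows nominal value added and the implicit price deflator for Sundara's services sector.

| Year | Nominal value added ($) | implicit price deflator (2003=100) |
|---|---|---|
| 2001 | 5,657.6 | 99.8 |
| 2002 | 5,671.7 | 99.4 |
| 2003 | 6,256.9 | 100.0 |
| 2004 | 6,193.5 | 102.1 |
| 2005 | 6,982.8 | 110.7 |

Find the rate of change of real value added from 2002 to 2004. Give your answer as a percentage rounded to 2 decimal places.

6.31%

Real value added 2002 = 5671.7/0.994 = 5705.94.
Real value added 2004 = 6193.5/1.021 = 6066.11.
Change = 6066.11/5705.94 − 1 = 0.0631.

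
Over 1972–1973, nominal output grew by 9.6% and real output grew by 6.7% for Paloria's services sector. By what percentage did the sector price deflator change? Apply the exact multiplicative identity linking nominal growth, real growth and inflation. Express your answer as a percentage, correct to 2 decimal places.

2.72%

(1 + g_nom) = (1 + g_real)(1 + π), so π = 1.0960 / 1.0670 − 1 = 0.02718.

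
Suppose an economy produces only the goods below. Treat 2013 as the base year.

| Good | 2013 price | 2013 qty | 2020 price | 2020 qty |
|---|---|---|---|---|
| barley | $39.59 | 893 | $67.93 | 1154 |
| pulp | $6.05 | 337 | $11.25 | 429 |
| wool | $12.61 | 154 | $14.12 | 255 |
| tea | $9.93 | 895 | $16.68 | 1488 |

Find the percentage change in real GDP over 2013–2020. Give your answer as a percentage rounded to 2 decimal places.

37.43%

Real GDP 2013 = Nominal GDP 2013 = 39.59·893 + 6.05·337 + 12.61·154 + 9.93·895 = 48222.01.
Real GDP 2020 (at 2013 prices) = 39.59·1154 + 6.05·429 + 12.61·255 + 9.93·1488 = 66273.70.
Real growth = 66273.70/48222.01 − 1 = 0.3743.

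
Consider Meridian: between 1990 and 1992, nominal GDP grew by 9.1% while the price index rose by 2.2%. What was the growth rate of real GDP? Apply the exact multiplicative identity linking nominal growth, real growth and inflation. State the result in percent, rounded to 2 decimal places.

(1 + g_nom) = (1 + g_real)(1 + π), so g_real = 1.0910 / 1.0220 − 1 = 0.06751.

6.75%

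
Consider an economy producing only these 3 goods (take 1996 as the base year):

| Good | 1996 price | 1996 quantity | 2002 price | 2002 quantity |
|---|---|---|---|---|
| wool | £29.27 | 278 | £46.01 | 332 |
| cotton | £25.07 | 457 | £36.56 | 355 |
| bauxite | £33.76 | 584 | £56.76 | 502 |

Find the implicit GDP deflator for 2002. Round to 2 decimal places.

Nominal GDP 2002 = 46.01·332 + 36.56·355 + 56.76·502 = 56747.64.
Real GDP 2002 (at 1996 prices) = 29.27·332 + 25.07·355 + 33.76·502 = 35565.01.
Deflator = Nominal/Real × 100 = 56747.64/35565.01 × 100 = 159.560.

159.56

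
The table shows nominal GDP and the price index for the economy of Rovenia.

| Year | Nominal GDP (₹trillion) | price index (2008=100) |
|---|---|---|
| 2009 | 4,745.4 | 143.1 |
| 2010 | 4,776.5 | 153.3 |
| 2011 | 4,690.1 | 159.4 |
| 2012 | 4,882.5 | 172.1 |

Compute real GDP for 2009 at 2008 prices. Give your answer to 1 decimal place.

₹3,316.1 trillion

Real GDP 2009 = 4745.4 / 1.431 = 3316.14.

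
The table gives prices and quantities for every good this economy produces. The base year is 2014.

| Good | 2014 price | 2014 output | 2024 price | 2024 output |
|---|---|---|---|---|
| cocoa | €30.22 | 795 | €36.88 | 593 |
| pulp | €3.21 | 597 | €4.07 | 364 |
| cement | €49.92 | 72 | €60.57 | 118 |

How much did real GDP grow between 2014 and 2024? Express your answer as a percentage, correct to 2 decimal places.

Real GDP 2014 = Nominal GDP 2014 = 30.22·795 + 3.21·597 + 49.92·72 = 29535.51.
Real GDP 2024 (at 2014 prices) = 30.22·593 + 3.21·364 + 49.92·118 = 24979.46.
Real growth = 24979.46/29535.51 − 1 = -0.1543.

-15.43%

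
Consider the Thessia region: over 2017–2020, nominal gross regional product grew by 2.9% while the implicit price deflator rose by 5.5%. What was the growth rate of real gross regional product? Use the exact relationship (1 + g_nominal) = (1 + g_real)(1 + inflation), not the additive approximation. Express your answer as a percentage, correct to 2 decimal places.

-2.46%

(1 + g_nom) = (1 + g_real)(1 + π), so g_real = 1.0290 / 1.0550 − 1 = -0.02464.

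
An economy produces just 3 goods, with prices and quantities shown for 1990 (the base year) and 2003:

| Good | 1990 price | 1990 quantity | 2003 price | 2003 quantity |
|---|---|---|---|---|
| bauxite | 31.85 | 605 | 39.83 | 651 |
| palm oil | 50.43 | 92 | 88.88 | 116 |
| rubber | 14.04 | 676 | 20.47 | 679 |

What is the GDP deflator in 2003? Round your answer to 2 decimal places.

Nominal GDP 2003 = 39.83·651 + 88.88·116 + 20.47·679 = 50138.54.
Real GDP 2003 (at 1990 prices) = 31.85·651 + 50.43·116 + 14.04·679 = 36117.39.
Deflator = Nominal/Real × 100 = 50138.54/36117.39 × 100 = 138.821.

138.82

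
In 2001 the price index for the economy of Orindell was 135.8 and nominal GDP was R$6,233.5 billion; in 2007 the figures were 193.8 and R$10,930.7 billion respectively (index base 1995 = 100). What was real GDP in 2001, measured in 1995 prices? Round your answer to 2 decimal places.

R$4,590.21 billion

Real GDP = Nominal / (price index/100) = 6233.5 / 1.358 = 4590.21.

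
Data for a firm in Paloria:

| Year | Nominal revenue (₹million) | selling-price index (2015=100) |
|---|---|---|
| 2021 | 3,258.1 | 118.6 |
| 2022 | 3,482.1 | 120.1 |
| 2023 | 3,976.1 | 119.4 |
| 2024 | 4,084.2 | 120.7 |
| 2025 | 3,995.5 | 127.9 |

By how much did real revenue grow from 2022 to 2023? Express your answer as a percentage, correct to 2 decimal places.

14.86%

Real revenue 2022 = 3482.1/1.201 = 2899.33.
Real revenue 2023 = 3976.1/1.194 = 3330.07.
Change = 3330.07/2899.33 − 1 = 0.1486.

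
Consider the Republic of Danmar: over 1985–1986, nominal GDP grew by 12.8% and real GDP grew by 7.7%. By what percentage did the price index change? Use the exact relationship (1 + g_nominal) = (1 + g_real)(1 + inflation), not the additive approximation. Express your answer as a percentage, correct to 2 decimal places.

(1 + g_nom) = (1 + g_real)(1 + π), so π = 1.1280 / 1.0770 − 1 = 0.04735.

4.74%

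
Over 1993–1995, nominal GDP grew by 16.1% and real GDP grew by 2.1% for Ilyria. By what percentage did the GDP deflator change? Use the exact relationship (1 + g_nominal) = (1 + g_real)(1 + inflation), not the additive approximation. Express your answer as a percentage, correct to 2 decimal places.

(1 + g_nom) = (1 + g_real)(1 + π), so π = 1.1610 / 1.0210 − 1 = 0.13712.

13.71%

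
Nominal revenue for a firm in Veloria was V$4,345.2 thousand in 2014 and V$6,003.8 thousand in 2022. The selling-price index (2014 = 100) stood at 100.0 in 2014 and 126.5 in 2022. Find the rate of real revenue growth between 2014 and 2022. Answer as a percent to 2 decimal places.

9.23%

Deflate each year: 2014 → 4345.2/1.000 = 4345.20; 2022 → 6003.8/1.265 = 4746.09.
So real revenue changed by 4746.09/4345.20 − 1 = 0.0923, i.e. 9.23%.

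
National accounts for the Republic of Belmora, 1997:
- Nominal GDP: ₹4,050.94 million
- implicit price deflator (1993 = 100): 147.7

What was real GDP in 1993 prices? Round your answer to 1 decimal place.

Real GDP = Nominal / (implicit price deflator/100) = 4050.94 / 1.477 = 2742.68.

₹2,742.7 million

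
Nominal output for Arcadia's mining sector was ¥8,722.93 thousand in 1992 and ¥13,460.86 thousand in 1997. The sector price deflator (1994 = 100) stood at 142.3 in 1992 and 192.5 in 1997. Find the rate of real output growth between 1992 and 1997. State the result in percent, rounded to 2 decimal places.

14.07%

Deflate each year: 1992 → 8722.93/1.423 = 6129.96; 1997 → 13460.86/1.925 = 6992.65.
So real output changed by 6992.65/6129.96 − 1 = 0.1407, i.e. 14.07%.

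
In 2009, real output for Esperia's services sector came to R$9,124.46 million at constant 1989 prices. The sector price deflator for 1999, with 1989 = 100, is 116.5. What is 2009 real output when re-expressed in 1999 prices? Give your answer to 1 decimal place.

Real output in 1999 prices = Real output in 1989 prices × (P_1999/P_1989) = 9124.46 × 1.165 = 10630.00.

R$10,630.0 million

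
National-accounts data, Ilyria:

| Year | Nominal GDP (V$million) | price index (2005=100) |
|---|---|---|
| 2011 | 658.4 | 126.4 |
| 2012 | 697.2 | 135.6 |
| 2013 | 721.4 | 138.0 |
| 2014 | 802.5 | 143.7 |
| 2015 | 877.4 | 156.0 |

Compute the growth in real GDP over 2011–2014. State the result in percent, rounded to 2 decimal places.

7.21%

Real GDP 2011 = 658.4/1.264 = 520.89.
Real GDP 2014 = 802.5/1.437 = 558.46.
Change = 558.46/520.89 − 1 = 0.0721.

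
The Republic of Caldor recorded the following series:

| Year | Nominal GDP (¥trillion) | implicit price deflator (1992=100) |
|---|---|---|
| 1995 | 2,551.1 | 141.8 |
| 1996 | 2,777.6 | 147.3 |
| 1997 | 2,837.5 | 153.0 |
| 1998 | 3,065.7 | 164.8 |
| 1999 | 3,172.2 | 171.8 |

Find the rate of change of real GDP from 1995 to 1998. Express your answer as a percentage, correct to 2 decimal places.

3.40%

Real GDP 1995 = 2551.1/1.418 = 1799.08.
Real GDP 1998 = 3065.7/1.648 = 1860.25.
Change = 1860.25/1799.08 − 1 = 0.0340.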